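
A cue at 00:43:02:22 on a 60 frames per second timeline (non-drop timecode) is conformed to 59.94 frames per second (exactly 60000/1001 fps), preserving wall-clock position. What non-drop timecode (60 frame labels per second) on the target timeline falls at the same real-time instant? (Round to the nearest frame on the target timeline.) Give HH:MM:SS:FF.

Source frame index: (0×3600 + 43×60 + 2) × 60 + 22 = 154942.
Real time: 154942 / (60) = 77471/30 s.
Target frame: (77471/30) × (60000/1001) = 154942000/1001 ≈ 154787.213 → 154787.
At 60 labels/s: frame 154787 → 00:42:59:47.

00:42:59:47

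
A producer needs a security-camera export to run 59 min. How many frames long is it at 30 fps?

106200 frames

59 min = 3540 s.
Frames = 3540 × 30 = 106200.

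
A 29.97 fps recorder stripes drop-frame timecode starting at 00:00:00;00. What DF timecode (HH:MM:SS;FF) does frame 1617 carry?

00:00:53;27

Each 10-minute DF block holds 10 × 60 × 30 − 9 × 2 = 17982 frames. 1617 ÷ 17982 → 0 full blocks, remainder 1617.
Within the partial block the first minute is 1800 frames and each further minute 1798, so 0 further minute boundaries passed. Total skipped labels = 18 × 0 + 2 × 0 = 0.
Non-drop label index = 1617 + 0 = 1617; at 30 labels/s that is 00:00:53:27, i.e. DF 00:00:53;27.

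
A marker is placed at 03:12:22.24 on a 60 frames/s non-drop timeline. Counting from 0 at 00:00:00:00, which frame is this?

Total seconds to the label: (3 × 3600 + 12 × 60 + 22) = 11542.
Frame index = 11542 × 60 + 24 = 692544.

frame 692544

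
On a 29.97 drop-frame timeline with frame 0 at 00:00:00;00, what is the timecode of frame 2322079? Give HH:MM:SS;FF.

Each 10-minute DF block holds 10 × 60 × 30 − 9 × 2 = 17982 frames. 2322079 ÷ 17982 → 129 full blocks, remainder 2401.
Within the partial block the first minute is 1800 frames and each further minute 1798, so 1 further minute boundary passed. Total skipped labels = 18 × 129 + 2 × 1 = 2324.
Non-drop label index = 2322079 + 2324 = 2324403; at 30 labels/s that is 21:31:20:03, i.e. DF 21:31:20;03.

21:31:20;03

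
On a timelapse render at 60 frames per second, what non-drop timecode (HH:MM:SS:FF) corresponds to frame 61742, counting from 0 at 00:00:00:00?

00:17:09:02

61742 ÷ 60 = 1029 full seconds, remainder 2 frames.
1029 s = 0 h 17 min 9 s.
Timecode: 00:17:09:02.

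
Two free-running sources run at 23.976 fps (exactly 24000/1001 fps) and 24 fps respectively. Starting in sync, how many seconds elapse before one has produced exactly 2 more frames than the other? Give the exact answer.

The gap grows by |24 − 24000/1001| = 24/1001 frames per second.
Time for a 2-frame gap: 2 ÷ (24/1001) = 1001/12 s.

1001/12 seconds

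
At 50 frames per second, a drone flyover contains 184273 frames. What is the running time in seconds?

Running time = 184273 / (50) = 3685.46 s.

3685.46 seconds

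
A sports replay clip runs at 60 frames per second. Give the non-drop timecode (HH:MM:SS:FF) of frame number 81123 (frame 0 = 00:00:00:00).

81123 ÷ 60 = 1352 full seconds, remainder 3 frames.
1352 s = 0 h 22 min 32 s.
Timecode: 00:22:32:03.

00:22:32:03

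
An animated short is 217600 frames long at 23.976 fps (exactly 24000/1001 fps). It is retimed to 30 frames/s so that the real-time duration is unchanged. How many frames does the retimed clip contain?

272272 frames

Target frames = source frames × (target rate / source rate) = 217600 × (30)/(24000/1001) = 217600 × 1001/800 = 272272.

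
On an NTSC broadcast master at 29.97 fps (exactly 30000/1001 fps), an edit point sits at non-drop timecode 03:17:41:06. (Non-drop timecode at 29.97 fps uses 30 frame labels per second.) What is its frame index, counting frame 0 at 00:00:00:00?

frame 355836

Total seconds to the label: (3 × 3600 + 17 × 60 + 41) = 11861.
Frame index = 11861 × 30 + 6 = 355836.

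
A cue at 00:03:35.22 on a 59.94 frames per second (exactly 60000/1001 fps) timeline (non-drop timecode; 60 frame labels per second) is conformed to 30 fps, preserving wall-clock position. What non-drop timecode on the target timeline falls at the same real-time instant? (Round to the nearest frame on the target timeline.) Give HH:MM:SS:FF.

Source frame index: (0×3600 + 3×60 + 35) × 60 + 22 = 12922.
Real time: 12922 / (60000/1001) = 6467461/30000 s.
Target frame: (6467461/30000) × (30) = 6467461/1000 ≈ 6467.461 → 6467.
At 30 labels/s: frame 6467 → 00:03:35:17.

00:03:35:17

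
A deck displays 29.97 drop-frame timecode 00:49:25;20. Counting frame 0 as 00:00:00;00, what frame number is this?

88880

Complete 10-minute blocks: 4, each 17982 frames → 71928.
Remaining 9 whole minutes in the current block: 1800 + 8 × 1798 = 16184 frames.
Within the current minute: 25 × 30 + 20 − 2 = 768 (labels ;00/;01 skipped at this minute). Total = 71928 + 16184 + 768 = 88880.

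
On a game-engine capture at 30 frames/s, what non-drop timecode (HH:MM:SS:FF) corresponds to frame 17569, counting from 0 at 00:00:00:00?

00:09:45:19

17569 ÷ 30 = 585 full seconds, remainder 19 frames.
585 s = 0 h 9 min 45 s.
Timecode: 00:09:45:19.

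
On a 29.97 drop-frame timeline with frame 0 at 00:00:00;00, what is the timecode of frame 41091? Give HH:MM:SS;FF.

00:22:51;01

Ten DF minutes hold 17982 frames, so frame 41091 lies in block 2 (frames 35964–53945) with 5127 frames into that block.
The block's first minute is 1800 frames and the rest 1798 each; 5127 frames reaches minute 2, so 2 × 18 + 2 × 2 = 40 labels have been skipped so far.
Adding those back, label number 41091 + 40 = 41131 at 30 labels/s is 1371 s + 1 f = 0 h 22 min 51 s frame 1, i.e. 00:22:51;01.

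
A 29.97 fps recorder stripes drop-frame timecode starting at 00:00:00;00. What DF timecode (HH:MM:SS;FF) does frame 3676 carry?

Each 10-minute DF block holds 10 × 60 × 30 − 9 × 2 = 17982 frames. 3676 ÷ 17982 → 0 full blocks, remainder 3676.
Within the partial block the first minute is 1800 frames and each further minute 1798, so 2 further minute boundaries passed. Total skipped labels = 18 × 0 + 2 × 2 = 4.
Non-drop label index = 3676 + 4 = 3680; at 30 labels/s that is 00:02:02:20, i.e. DF 00:02:02;20.

00:02:02;20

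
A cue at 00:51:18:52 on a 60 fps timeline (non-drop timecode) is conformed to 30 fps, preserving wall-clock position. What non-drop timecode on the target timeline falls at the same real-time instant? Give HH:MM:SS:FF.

00:51:18:26

Source frame index: (0×3600 + 51×60 + 18) × 60 + 52 = 184732.
Real time: 184732 / (60) = 46183/15 s.
Target frame: (46183/15) × (30) = 92366.
At 30 labels/s: frame 92366 → 00:51:18:26.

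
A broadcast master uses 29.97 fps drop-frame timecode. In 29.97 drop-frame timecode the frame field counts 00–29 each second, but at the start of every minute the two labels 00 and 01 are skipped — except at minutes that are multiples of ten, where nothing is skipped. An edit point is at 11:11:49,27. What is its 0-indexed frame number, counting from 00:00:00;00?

Complete 10-minute blocks: 67, each 17982 frames → 1204794.
Remaining 1 whole minute in the current block: 1800 + 0 × 1798 = 1800 frames.
Within the current minute: 49 × 30 + 27 − 2 = 1495 (labels ;00/;01 skipped at this minute). Total = 1204794 + 1800 + 1495 = 1208089.

1208089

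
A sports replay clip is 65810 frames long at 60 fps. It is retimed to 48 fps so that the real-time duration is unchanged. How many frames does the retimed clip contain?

Target frames = source frames × (target rate / source rate) = 65810 × (48)/(60) = 65810 × 4/5 = 52648.

52648 frames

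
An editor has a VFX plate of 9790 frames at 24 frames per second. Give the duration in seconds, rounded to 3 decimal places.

Running time = 9790 × 1/24 = 4895/12 s ≈ 407.917 s.

407.917 seconds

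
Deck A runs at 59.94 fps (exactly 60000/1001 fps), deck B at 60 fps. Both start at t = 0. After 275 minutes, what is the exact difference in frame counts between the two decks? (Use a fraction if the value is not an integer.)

275 min = 16500 s.
A emits 60000/1001 × 16500 = 90000000/91 frames; B emits 60 × 16500 = 990000.
Difference = 90000/91 frames (≈ 989.0110); B is ahead of A.

90000/91 frames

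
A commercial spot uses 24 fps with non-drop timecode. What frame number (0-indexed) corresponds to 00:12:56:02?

18626

Total seconds to the label: (0 × 3600 + 12 × 60 + 56) = 776.
Frame index = 776 × 24 + 2 = 18626.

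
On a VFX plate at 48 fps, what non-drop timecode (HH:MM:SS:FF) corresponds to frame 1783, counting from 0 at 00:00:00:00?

1783 ÷ 48 = 37 full seconds, remainder 7 frames.
37 s = 0 h 0 min 37 s.
Timecode: 00:00:37:07.

00:00:37:07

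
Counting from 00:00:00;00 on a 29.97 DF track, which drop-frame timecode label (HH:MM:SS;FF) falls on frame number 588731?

05:27:24;01

Ten DF minutes hold 17982 frames, so frame 588731 lies in block 32 (frames 575424–593405) with 13307 frames into that block.
The block's first minute is 1800 frames and the rest 1798 each; 13307 frames reaches minute 7, so 32 × 18 + 7 × 2 = 590 labels have been skipped so far.
Adding those back, label number 588731 + 590 = 589321 at 30 labels/s is 19644 s + 1 f = 5 h 27 min 24 s frame 1, i.e. 05:27:24;01.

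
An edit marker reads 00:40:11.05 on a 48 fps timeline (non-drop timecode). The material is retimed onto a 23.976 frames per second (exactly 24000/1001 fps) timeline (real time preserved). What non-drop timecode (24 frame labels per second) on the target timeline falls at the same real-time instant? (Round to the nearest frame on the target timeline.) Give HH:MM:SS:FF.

00:40:08:17

Source frame index: (0×3600 + 40×60 + 11) × 48 + 5 = 115733.
Real time: 115733 / (48) = 115733/48 s.
Target frame: (115733/48) × (24000/1001) = 57866500/1001 ≈ 57808.691 → 57809.
At 24 labels/s: frame 57809 → 00:40:08:17.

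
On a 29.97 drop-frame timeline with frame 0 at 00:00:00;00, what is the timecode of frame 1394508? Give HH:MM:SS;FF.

Each 10-minute DF block holds 10 × 60 × 30 − 9 × 2 = 17982 frames. 1394508 ÷ 17982 → 77 full blocks, remainder 9894.
Within the partial block the first minute is 1800 frames and each further minute 1798, so 5 further minute boundaries passed. Total skipped labels = 18 × 77 + 2 × 5 = 1396.
Non-drop label index = 1394508 + 1396 = 1395904; at 30 labels/s that is 12:55:30:04, i.e. DF 12:55:30;04.

12:55:30;04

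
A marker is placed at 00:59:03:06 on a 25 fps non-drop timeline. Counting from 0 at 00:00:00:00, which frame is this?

Total seconds to the label: (0 × 3600 + 59 × 60 + 3) = 3543.
Frame index = 3543 × 25 + 6 = 88581.

88581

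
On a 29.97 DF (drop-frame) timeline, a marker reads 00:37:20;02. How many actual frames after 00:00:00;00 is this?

67134

Complete 10-minute blocks: 3, each 17982 frames → 53946.
Remaining 7 whole minutes in the current block: 1800 + 6 × 1798 = 12588 frames.
Within the current minute: 20 × 30 + 2 − 2 = 600 (labels ;00/;01 skipped at this minute). Total = 53946 + 12588 + 600 = 67134.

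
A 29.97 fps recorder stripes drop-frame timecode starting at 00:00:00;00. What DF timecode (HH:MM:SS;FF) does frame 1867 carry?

Ten DF minutes hold 17982 frames, so frame 1867 lies in block 0 (frames 0–17981) with 1867 frames into that block.
The block's first minute is 1800 frames and the rest 1798 each; 1867 frames reaches minute 1, so 0 × 18 + 1 × 2 = 2 labels have been skipped so far.
Adding those back, label number 1867 + 2 = 1869 at 30 labels/s is 62 s + 9 f = 0 h 1 min 2 s frame 9, i.e. 00:01:02;09.

00:01:02;09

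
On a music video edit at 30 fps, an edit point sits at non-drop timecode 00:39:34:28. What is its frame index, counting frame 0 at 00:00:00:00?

Total seconds to the label: (0 × 3600 + 39 × 60 + 34) = 2374.
Frame index = 2374 × 30 + 28 = 71248.

71248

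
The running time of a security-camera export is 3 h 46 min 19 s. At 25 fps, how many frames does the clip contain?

339475 frames

3 h 46 min 19 s = 13579 s.
Frames = 13579 × 25 = 339475.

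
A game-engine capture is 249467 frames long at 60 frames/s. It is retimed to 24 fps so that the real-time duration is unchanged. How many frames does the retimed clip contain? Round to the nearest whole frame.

99787 frames

Frames at target rate = 249467 × (24) / (60) = 498934/5 ≈ 99786.800.
Nearest whole frame: 99787.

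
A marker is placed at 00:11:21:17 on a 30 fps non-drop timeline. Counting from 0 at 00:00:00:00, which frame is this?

20447

Total seconds to the label: (0 × 3600 + 11 × 60 + 21) = 681.
Frame index = 681 × 30 + 17 = 20447.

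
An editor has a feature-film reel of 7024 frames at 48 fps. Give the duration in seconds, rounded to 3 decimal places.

146.333 seconds

Running time = 7024 × 1/48 = 439/3 s ≈ 146.333 s.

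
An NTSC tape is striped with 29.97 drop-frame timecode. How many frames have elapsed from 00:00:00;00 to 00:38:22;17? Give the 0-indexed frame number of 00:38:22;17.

Complete 10-minute blocks: 3, each 17982 frames → 53946.
Remaining 8 whole minutes in the current block: 1800 + 7 × 1798 = 14386 frames.
Within the current minute: 22 × 30 + 17 − 2 = 675 (labels ;00/;01 skipped at this minute). Total = 53946 + 14386 + 675 = 69007.

69007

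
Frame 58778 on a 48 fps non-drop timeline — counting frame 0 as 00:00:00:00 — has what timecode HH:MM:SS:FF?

58778 ÷ 48 = 1224 full seconds, remainder 26 frames.
1224 s = 0 h 20 min 24 s.
Timecode: 00:20:24:26.

00:20:24:26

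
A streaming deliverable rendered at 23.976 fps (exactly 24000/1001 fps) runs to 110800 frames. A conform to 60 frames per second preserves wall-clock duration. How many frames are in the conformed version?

Target frames = source frames × (target rate / source rate) = 110800 × (60)/(24000/1001) = 110800 × 1001/400 = 277277.

277277 frames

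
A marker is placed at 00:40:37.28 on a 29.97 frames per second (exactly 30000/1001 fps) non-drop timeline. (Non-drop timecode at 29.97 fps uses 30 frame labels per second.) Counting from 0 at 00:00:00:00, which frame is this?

Total seconds to the label: (0 × 3600 + 40 × 60 + 37) = 2437.
Frame index = 2437 × 30 + 28 = 73138.

frame 73138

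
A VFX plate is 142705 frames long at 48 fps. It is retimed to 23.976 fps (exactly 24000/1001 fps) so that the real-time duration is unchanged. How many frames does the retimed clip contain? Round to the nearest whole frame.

Frames at target rate = 142705 × (24000/1001) / (48) = 71352500/1001 ≈ 71281.219.
Nearest whole frame: 71281.

71281 frames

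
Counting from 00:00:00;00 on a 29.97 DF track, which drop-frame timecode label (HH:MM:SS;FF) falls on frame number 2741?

00:01:31;13

Ten DF minutes hold 17982 frames, so frame 2741 lies in block 0 (frames 0–17981) with 2741 frames into that block.
The block's first minute is 1800 frames and the rest 1798 each; 2741 frames reaches minute 1, so 0 × 18 + 1 × 2 = 2 labels have been skipped so far.
Adding those back, label number 2741 + 2 = 2743 at 30 labels/s is 91 s + 13 f = 0 h 1 min 31 s frame 13, i.e. 00:01:31;13.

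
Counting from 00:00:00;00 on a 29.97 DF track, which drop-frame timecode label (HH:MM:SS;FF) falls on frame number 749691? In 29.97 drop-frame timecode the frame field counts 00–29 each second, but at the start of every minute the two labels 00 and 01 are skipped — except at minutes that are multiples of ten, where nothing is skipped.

Each 10-minute DF block holds 10 × 60 × 30 − 9 × 2 = 17982 frames. 749691 ÷ 17982 → 41 full blocks, remainder 12429.
Within the partial block the first minute is 1800 frames and each further minute 1798, so 6 further minute boundaries passed. Total skipped labels = 18 × 41 + 2 × 6 = 750.
Non-drop label index = 749691 + 750 = 750441; at 30 labels/s that is 06:56:54:21, i.e. DF 06:56:54;21.

06:56:54;21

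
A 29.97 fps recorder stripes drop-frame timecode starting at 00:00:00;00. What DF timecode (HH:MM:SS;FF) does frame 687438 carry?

06:22:17;16

Each 10-minute DF block holds 10 × 60 × 30 − 9 × 2 = 17982 frames. 687438 ÷ 17982 → 38 full blocks, remainder 4122.
Within the partial block the first minute is 1800 frames and each further minute 1798, so 2 further minute boundaries passed. Total skipped labels = 18 × 38 + 2 × 2 = 688.
Non-drop label index = 687438 + 688 = 688126; at 30 labels/s that is 06:22:17:16, i.e. DF 06:22:17;16.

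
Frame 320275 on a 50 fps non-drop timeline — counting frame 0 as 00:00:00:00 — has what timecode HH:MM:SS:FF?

320275 ÷ 50 = 6405 full seconds, remainder 25 frames.
6405 s = 1 h 46 min 45 s.
Timecode: 01:46:45:25.

01:46:45:25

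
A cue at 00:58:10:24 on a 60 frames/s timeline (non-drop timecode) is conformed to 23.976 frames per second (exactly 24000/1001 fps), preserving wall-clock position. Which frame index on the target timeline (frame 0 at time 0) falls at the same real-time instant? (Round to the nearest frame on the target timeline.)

Source frame index: (0×3600 + 58×60 + 10) × 60 + 24 = 209424.
Real time: 209424 / (60) = 17452/5 s.
Target frame: (17452/5) × (24000/1001) = 83769600/1001 ≈ 83685.914 → 83686.

frame 83686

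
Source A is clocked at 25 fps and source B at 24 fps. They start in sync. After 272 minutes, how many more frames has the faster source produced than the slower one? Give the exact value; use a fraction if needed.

272 min = 16320 s.
A emits 25 × 16320 = 408000 frames; B emits 24 × 16320 = 391680.
Difference = 16320 frames; B is behind A.

16320 frames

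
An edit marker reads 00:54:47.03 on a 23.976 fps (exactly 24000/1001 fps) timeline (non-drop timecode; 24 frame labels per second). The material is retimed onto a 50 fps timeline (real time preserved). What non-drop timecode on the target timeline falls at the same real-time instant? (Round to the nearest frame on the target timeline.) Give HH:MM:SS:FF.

Source frame index: (0×3600 + 54×60 + 47) × 24 + 3 = 78891.
Real time: 78891 / (24000/1001) = 26323297/8000 s.
Target frame: (26323297/8000) × (50) = 26323297/160 ≈ 164520.606 → 164521.
At 50 labels/s: frame 164521 → 00:54:50:21.

00:54:50:21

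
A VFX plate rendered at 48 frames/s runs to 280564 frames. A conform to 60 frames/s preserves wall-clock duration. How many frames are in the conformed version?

350705 frames

Target frames = source frames × (target rate / source rate) = 280564 × (60)/(48) = 280564 × 5/4 = 350705.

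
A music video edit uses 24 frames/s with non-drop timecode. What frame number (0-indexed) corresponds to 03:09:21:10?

Total seconds to the label: (3 × 3600 + 9 × 60 + 21) = 11361.
Frame index = 11361 × 24 + 10 = 272674.

272674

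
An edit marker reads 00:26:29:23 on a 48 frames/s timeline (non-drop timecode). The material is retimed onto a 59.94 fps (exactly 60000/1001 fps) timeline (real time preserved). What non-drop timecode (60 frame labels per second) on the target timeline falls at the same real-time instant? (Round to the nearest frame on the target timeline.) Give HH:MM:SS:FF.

00:26:27:53

Source frame index: (0×3600 + 26×60 + 29) × 48 + 23 = 76295.
Real time: 76295 / (48) = 76295/48 s.
Target frame: (76295/48) × (60000/1001) = 95368750/1001 ≈ 95273.477 → 95273.
At 60 labels/s: frame 95273 → 00:26:27:53.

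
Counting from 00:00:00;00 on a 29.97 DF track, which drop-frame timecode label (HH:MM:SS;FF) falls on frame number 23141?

00:12:52;03

Each 10-minute DF block holds 10 × 60 × 30 − 9 × 2 = 17982 frames. 23141 ÷ 17982 → 1 full block, remainder 5159.
Within the partial block the first minute is 1800 frames and each further minute 1798, so 2 further minute boundaries passed. Total skipped labels = 18 × 1 + 2 × 2 = 22.
Non-drop label index = 23141 + 22 = 23163; at 30 labels/s that is 00:12:52:03, i.e. DF 00:12:52;03.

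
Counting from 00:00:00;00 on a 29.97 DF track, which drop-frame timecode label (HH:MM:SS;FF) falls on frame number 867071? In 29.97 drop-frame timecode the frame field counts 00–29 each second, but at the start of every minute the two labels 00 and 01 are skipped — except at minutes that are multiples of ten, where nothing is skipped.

Ten DF minutes hold 17982 frames, so frame 867071 lies in block 48 (frames 863136–881117) with 3935 frames into that block.
The block's first minute is 1800 frames and the rest 1798 each; 3935 frames reaches minute 2, so 48 × 18 + 2 × 2 = 868 labels have been skipped so far.
Adding those back, label number 867071 + 868 = 867939 at 30 labels/s is 28931 s + 9 f = 8 h 2 min 11 s frame 9, i.e. 08:02:11;09.

08:02:11;09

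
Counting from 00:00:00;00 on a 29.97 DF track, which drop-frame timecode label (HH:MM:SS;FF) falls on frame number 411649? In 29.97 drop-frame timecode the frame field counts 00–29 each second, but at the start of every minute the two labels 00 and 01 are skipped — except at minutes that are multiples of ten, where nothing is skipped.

Each 10-minute DF block holds 10 × 60 × 30 − 9 × 2 = 17982 frames. 411649 ÷ 17982 → 22 full blocks, remainder 16045.
Within the partial block the first minute is 1800 frames and each further minute 1798, so 8 further minute boundaries passed. Total skipped labels = 18 × 22 + 2 × 8 = 412.
Non-drop label index = 411649 + 412 = 412061; at 30 labels/s that is 03:48:55:11, i.e. DF 03:48:55;11.

03:48:55;11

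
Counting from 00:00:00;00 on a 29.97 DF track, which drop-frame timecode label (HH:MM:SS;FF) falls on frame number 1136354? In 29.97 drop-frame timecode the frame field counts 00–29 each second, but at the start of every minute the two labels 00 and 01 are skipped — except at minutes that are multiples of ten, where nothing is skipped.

Ten DF minutes hold 17982 frames, so frame 1136354 lies in block 63 (frames 1132866–1150847) with 3488 frames into that block.
The block's first minute is 1800 frames and the rest 1798 each; 3488 frames reaches minute 1, so 63 × 18 + 1 × 2 = 1136 labels have been skipped so far.
Adding those back, label number 1136354 + 1136 = 1137490 at 30 labels/s is 37916 s + 10 f = 10 h 31 min 56 s frame 10, i.e. 10:31:56;10.

10:31:56;10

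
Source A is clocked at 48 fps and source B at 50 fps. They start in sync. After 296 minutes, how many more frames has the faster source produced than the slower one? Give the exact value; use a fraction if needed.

35520 frames

296 min = 17760 s.
A emits 48 × 17760 = 852480 frames; B emits 50 × 17760 = 888000.
Difference = 35520 frames; B is ahead of A.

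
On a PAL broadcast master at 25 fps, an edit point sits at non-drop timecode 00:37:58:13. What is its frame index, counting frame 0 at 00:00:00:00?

frame 56963

Total seconds to the label: (0 × 3600 + 37 × 60 + 58) = 2278.
Frame index = 2278 × 25 + 13 = 56963.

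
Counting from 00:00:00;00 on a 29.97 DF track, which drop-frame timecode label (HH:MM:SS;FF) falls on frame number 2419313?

Ten DF minutes hold 17982 frames, so frame 2419313 lies in block 134 (frames 2409588–2427569) with 9725 frames into that block.
The block's first minute is 1800 frames and the rest 1798 each; 9725 frames reaches minute 5, so 134 × 18 + 5 × 2 = 2422 labels have been skipped so far.
Adding those back, label number 2419313 + 2422 = 2421735 at 30 labels/s is 80724 s + 15 f = 22 h 25 min 24 s frame 15, i.e. 22:25:24;15.

22:25:24;15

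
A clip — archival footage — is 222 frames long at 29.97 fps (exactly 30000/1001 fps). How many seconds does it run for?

Running time = 222 / (30000/1001) = 7.4074 s.

7.4074 seconds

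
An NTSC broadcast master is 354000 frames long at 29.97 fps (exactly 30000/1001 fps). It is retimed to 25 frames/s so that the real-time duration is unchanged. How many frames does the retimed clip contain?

Target frames = source frames × (target rate / source rate) = 354000 × (25)/(30000/1001) = 354000 × 1001/1200 = 295295.

295295 frames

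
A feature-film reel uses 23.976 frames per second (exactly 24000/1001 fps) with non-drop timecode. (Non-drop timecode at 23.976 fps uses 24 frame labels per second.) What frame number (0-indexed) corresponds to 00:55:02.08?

Total seconds to the label: (0 × 3600 + 55 × 60 + 2) = 3302.
Frame index = 3302 × 24 + 8 = 79256.

frame 79256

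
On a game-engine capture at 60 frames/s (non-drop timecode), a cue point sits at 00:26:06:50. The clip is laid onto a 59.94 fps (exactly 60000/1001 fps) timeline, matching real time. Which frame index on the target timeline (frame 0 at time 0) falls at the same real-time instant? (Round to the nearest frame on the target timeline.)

frame 93916

Source frame index: (0×3600 + 26×60 + 6) × 60 + 50 = 94010.
Real time: 94010 / (60) = 9401/6 s.
Target frame: (9401/6) × (60000/1001) = 13430000/143 ≈ 93916.084 → 93916.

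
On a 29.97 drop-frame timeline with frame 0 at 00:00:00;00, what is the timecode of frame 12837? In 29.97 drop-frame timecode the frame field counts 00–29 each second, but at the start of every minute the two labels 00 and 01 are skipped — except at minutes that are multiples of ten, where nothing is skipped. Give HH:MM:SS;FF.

00:07:08;11

Each 10-minute DF block holds 10 × 60 × 30 − 9 × 2 = 17982 frames. 12837 ÷ 17982 → 0 full blocks, remainder 12837.
Within the partial block the first minute is 1800 frames and each further minute 1798, so 7 further minute boundaries passed. Total skipped labels = 18 × 0 + 2 × 7 = 14.
Non-drop label index = 12837 + 14 = 12851; at 30 labels/s that is 00:07:08:11, i.e. DF 00:07:08;11.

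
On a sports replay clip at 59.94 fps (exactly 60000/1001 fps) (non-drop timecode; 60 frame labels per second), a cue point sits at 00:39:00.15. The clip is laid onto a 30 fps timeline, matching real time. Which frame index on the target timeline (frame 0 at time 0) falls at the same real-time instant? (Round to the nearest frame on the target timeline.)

Source frame index: (0×3600 + 39×60 + 0) × 60 + 15 = 140415.
Real time: 140415 / (60000/1001) = 9370361/4000 s.
Target frame: (9370361/4000) × (30) = 28111083/400 ≈ 70277.708 → 70278.

frame 70278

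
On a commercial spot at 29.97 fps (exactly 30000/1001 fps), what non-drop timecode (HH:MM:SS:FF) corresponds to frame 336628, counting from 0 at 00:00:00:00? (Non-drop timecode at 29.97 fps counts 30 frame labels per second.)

336628 ÷ 30 = 11220 full seconds, remainder 28 frames.
11220 s = 3 h 7 min 0 s.
Timecode: 03:07:00:28.

03:07:00:28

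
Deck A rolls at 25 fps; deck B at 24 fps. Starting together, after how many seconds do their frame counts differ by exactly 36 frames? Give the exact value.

The gap grows by |24 − 25| = 1 frame per second.
Time for a 36-frame gap: 36 ÷ (1) = 36 s.

36 seconds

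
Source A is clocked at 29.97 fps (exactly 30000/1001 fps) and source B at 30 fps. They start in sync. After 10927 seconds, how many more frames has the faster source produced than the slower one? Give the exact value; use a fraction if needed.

46830/143 frames

A emits 30000/1001 × 10927 = 46830000/143 frames; B emits 30 × 10927 = 327810.
Difference = 46830/143 frames (≈ 327.4825); B is ahead of A.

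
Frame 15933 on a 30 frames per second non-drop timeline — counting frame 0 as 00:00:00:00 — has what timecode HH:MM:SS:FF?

15933 ÷ 30 = 531 full seconds, remainder 3 frames.
531 s = 0 h 8 min 51 s.
Timecode: 00:08:51:03.

00:08:51:03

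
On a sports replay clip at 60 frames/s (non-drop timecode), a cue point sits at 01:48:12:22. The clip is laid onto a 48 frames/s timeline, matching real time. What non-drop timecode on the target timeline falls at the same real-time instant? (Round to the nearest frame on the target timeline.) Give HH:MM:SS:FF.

01:48:12:18

Source frame index: (1×3600 + 48×60 + 12) × 60 + 22 = 389542.
Real time: 389542 / (60) = 194771/30 s.
Target frame: (194771/30) × (48) = 1558168/5 ≈ 311633.600 → 311634.
At 48 labels/s: frame 311634 → 01:48:12:18.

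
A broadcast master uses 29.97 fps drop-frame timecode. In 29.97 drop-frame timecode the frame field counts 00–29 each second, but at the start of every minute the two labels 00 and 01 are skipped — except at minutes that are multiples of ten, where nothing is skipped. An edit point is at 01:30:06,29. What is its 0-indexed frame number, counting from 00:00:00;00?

As if non-drop at 30 labels/s: (1 × 3600 + 30 × 60 + 6) × 30 + 29 = 162209.
Minute boundaries passed: 90; those not divisible by 10: 90 − 9 = 81; dropped labels = 2 × 81 = 162.
Actual frame index = 162209 − 162 = 162047.

162047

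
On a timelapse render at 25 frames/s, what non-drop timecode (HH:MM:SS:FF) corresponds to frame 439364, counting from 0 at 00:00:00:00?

439364 ÷ 25 = 17574 full seconds, remainder 14 frames.
17574 s = 4 h 52 min 54 s.
Timecode: 04:52:54:14.

04:52:54:14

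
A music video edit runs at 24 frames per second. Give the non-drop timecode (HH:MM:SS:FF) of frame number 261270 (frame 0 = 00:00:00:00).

03:01:26:06

261270 ÷ 24 = 10886 full seconds, remainder 6 frames.
10886 s = 3 h 1 min 26 s.
Timecode: 03:01:26:06.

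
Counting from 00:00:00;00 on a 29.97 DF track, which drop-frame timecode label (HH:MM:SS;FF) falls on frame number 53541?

00:29:46;15

Ten DF minutes hold 17982 frames, so frame 53541 lies in block 2 (frames 35964–53945) with 17577 frames into that block.
The block's first minute is 1800 frames and the rest 1798 each; 17577 frames reaches minute 9, so 2 × 18 + 9 × 2 = 54 labels have been skipped so far.
Adding those back, label number 53541 + 54 = 53595 at 30 labels/s is 1786 s + 15 f = 0 h 29 min 46 s frame 15, i.e. 00:29:46;15.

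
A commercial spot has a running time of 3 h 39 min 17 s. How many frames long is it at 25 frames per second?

328925 frames

3 h 39 min 17 s = 13157 s.
Frames = 13157 × 25 = 328925.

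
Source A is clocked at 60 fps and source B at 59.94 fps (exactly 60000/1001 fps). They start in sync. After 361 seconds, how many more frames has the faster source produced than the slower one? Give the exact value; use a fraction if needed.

A emits 60 × 361 = 21660 frames; B emits 60000/1001 × 361 = 21660000/1001.
Difference = 21660/1001 frames (≈ 21.6384); B is behind A.

21660/1001 frames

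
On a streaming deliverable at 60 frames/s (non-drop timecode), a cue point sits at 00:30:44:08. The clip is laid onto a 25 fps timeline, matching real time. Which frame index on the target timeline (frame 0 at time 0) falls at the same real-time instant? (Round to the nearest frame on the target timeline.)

frame 46103

Source frame index: (0×3600 + 30×60 + 44) × 60 + 8 = 110648.
Real time: 110648 / (60) = 27662/15 s.
Target frame: (27662/15) × (25) = 138310/3 ≈ 46103.333 → 46103.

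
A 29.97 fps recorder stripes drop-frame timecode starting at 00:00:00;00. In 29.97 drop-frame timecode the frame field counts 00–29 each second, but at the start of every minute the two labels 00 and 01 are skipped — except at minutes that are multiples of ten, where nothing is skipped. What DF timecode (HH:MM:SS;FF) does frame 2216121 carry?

20:32:24;19

Ten DF minutes hold 17982 frames, so frame 2216121 lies in block 123 (frames 2211786–2229767) with 4335 frames into that block.
The block's first minute is 1800 frames and the rest 1798 each; 4335 frames reaches minute 2, so 123 × 18 + 2 × 2 = 2218 labels have been skipped so far.
Adding those back, label number 2216121 + 2218 = 2218339 at 30 labels/s is 73944 s + 19 f = 20 h 32 min 24 s frame 19, i.e. 20:32:24;19.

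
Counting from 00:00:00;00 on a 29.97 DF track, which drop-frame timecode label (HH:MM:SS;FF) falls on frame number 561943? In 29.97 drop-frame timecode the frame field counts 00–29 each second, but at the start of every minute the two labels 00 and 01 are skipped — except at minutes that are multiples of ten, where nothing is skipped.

Each 10-minute DF block holds 10 × 60 × 30 − 9 × 2 = 17982 frames. 561943 ÷ 17982 → 31 full blocks, remainder 4501.
Within the partial block the first minute is 1800 frames and each further minute 1798, so 2 further minute boundaries passed. Total skipped labels = 18 × 31 + 2 × 2 = 562.
Non-drop label index = 561943 + 562 = 562505; at 30 labels/s that is 05:12:30:05, i.e. DF 05:12:30;05.

05:12:30;05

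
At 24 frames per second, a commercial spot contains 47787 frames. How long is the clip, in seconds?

Running time = 47787 / (24) = 1991.125 s.

1991.125 seconds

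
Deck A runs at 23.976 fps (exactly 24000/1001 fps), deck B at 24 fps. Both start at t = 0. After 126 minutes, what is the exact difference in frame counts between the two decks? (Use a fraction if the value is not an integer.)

126 min = 7560 s.
A emits 24000/1001 × 7560 = 25920000/143 frames; B emits 24 × 7560 = 181440.
Difference = 25920/143 frames (≈ 181.2587); B is ahead of A.

25920/143 frames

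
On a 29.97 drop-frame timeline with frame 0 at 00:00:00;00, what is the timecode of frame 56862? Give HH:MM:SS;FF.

Ten DF minutes hold 17982 frames, so frame 56862 lies in block 3 (frames 53946–71927) with 2916 frames into that block.
The block's first minute is 1800 frames and the rest 1798 each; 2916 frames reaches minute 1, so 3 × 18 + 1 × 2 = 56 labels have been skipped so far.
Adding those back, label number 56862 + 56 = 56918 at 30 labels/s is 1897 s + 8 f = 0 h 31 min 37 s frame 8, i.e. 00:31:37;08.

00:31:37;08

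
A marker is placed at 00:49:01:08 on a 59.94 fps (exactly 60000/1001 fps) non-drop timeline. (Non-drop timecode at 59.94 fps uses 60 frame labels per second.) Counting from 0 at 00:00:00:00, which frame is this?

frame 176468

Total seconds to the label: (0 × 3600 + 49 × 60 + 1) = 2941.
Frame index = 2941 × 60 + 8 = 176468.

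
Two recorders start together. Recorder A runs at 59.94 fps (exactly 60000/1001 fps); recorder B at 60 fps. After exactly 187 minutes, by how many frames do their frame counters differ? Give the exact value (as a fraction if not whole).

61200/91 frames

187 min = 11220 s.
A emits 60000/1001 × 11220 = 61200000/91 frames; B emits 60 × 11220 = 673200.
Difference = 61200/91 frames (≈ 672.5275); B is ahead of A.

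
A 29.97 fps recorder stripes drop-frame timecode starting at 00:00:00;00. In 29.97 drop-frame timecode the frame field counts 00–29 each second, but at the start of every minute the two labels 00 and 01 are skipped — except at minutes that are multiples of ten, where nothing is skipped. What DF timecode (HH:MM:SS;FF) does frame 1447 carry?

Each 10-minute DF block holds 10 × 60 × 30 − 9 × 2 = 17982 frames. 1447 ÷ 17982 → 0 full blocks, remainder 1447.
Within the partial block the first minute is 1800 frames and each further minute 1798, so 0 further minute boundaries passed. Total skipped labels = 18 × 0 + 2 × 0 = 0.
Non-drop label index = 1447 + 0 = 1447; at 30 labels/s that is 00:00:48:07, i.e. DF 00:00:48;07.

00:00:48;07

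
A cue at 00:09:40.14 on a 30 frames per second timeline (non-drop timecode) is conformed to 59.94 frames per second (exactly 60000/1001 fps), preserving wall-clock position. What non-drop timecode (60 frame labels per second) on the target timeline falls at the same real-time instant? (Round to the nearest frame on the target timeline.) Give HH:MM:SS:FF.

00:09:39:53

Source frame index: (0×3600 + 9×60 + 40) × 30 + 14 = 17414.
Real time: 17414 / (30) = 8707/15 s.
Target frame: (8707/15) × (60000/1001) = 34828000/1001 ≈ 34793.207 → 34793.
At 60 labels/s: frame 34793 → 00:09:39:53.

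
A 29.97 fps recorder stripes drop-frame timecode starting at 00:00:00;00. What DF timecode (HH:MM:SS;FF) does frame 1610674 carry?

Ten DF minutes hold 17982 frames, so frame 1610674 lies in block 89 (frames 1600398–1618379) with 10276 frames into that block.
The block's first minute is 1800 frames and the rest 1798 each; 10276 frames reaches minute 5, so 89 × 18 + 5 × 2 = 1612 labels have been skipped so far.
Adding those back, label number 1610674 + 1612 = 1612286 at 30 labels/s is 53742 s + 26 f = 14 h 55 min 42 s frame 26, i.e. 14:55:42;26.

14:55:42;26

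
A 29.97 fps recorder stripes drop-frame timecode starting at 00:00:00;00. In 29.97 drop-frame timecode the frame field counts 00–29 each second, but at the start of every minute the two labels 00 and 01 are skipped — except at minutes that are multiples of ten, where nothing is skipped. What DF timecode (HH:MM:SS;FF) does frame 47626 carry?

00:26:29;04

Ten DF minutes hold 17982 frames, so frame 47626 lies in block 2 (frames 35964–53945) with 11662 frames into that block.
The block's first minute is 1800 frames and the rest 1798 each; 11662 frames reaches minute 6, so 2 × 18 + 6 × 2 = 48 labels have been skipped so far.
Adding those back, label number 47626 + 48 = 47674 at 30 labels/s is 1589 s + 4 f = 0 h 26 min 29 s frame 4, i.e. 00:26:29;04.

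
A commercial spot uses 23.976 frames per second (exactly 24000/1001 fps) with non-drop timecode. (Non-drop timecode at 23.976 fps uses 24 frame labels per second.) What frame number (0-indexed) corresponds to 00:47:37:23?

Total seconds to the label: (0 × 3600 + 47 × 60 + 37) = 2857.
Frame index = 2857 × 24 + 23 = 68591.

frame 68591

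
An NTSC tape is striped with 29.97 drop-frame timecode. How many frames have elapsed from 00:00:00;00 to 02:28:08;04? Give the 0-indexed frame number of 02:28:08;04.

Complete 10-minute blocks: 14, each 17982 frames → 251748.
Remaining 8 whole minutes in the current block: 1800 + 7 × 1798 = 14386 frames.
Within the current minute: 8 × 30 + 4 − 2 = 242 (labels ;00/;01 skipped at this minute). Total = 251748 + 14386 + 242 = 266376.

266376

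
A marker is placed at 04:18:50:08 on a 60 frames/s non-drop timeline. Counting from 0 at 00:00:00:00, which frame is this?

931808

Total seconds to the label: (4 × 3600 + 18 × 60 + 50) = 15530.
Frame index = 15530 × 60 + 8 = 931808.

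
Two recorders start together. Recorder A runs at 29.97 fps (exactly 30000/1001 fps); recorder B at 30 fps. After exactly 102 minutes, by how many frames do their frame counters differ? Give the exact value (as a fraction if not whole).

183600/1001 frames

102 min = 6120 s.
A emits 30000/1001 × 6120 = 183600000/1001 frames; B emits 30 × 6120 = 183600.
Difference = 183600/1001 frames (≈ 183.4166); B is ahead of A.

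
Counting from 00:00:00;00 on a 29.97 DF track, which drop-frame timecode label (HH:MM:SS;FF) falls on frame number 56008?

00:31:08;24

Ten DF minutes hold 17982 frames, so frame 56008 lies in block 3 (frames 53946–71927) with 2062 frames into that block.
The block's first minute is 1800 frames and the rest 1798 each; 2062 frames reaches minute 1, so 3 × 18 + 1 × 2 = 56 labels have been skipped so far.
Adding those back, label number 56008 + 56 = 56064 at 30 labels/s is 1868 s + 24 f = 0 h 31 min 8 s frame 24, i.e. 00:31:08;24.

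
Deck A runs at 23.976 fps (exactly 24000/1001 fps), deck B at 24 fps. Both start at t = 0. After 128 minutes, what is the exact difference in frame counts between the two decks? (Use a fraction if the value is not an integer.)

184320/1001 frames

128 min = 7680 s.
A emits 24000/1001 × 7680 = 184320000/1001 frames; B emits 24 × 7680 = 184320.
Difference = 184320/1001 frames (≈ 184.1359); B is ahead of A.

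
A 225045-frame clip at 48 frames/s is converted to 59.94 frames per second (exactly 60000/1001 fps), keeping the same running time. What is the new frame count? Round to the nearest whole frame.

281025 frames

Frames at target rate = 225045 × (60000/1001) / (48) = 281306250/1001 ≈ 281025.225.
Nearest whole frame: 281025.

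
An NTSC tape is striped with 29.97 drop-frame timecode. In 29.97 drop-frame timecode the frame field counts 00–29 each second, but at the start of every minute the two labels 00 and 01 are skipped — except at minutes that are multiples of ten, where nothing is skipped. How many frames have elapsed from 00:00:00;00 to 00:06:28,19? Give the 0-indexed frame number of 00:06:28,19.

11647

Complete 10-minute blocks: 0, each 17982 frames → 0.
Remaining 6 whole minutes in the current block: 1800 + 5 × 1798 = 10790 frames.
Within the current minute: 28 × 30 + 19 − 2 = 857 (labels ;00/;01 skipped at this minute). Total = 0 + 10790 + 857 = 11647.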